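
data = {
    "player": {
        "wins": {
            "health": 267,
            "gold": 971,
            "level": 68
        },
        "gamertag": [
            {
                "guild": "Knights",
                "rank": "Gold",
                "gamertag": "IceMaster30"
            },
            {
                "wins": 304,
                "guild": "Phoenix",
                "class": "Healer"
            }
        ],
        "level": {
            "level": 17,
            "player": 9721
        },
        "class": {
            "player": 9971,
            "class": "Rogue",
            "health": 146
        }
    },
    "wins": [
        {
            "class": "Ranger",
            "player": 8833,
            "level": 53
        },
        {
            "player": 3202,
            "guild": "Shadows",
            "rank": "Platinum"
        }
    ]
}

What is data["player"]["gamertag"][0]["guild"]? "Knights"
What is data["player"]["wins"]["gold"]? 971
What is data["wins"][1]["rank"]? "Platinum"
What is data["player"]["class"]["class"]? "Rogue"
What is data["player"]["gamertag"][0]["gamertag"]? "IceMaster30"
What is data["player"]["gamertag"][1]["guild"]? "Phoenix"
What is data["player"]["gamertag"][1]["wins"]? 304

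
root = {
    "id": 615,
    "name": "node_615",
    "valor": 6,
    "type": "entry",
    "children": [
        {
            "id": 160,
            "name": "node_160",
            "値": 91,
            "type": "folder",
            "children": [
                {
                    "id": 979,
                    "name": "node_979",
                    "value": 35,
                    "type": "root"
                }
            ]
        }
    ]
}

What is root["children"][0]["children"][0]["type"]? "root"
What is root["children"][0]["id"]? 160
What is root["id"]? 615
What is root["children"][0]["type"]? "folder"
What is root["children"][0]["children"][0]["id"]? 979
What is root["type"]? "entry"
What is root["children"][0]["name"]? "node_160"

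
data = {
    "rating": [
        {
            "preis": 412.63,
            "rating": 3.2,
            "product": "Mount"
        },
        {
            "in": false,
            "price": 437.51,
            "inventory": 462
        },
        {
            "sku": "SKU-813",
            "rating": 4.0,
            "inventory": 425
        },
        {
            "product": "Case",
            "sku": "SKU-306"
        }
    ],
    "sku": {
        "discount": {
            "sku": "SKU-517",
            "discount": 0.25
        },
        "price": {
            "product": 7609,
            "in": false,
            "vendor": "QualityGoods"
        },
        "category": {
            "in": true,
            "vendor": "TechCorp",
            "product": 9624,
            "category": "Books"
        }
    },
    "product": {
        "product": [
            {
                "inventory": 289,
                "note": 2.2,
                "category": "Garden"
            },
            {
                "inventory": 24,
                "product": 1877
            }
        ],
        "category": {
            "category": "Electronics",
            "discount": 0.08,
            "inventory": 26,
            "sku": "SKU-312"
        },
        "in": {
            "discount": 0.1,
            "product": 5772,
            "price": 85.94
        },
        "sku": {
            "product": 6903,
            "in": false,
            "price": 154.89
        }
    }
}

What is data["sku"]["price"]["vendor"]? "QualityGoods"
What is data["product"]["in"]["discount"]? 0.1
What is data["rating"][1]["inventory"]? 462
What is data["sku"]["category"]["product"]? 9624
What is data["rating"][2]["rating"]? 4.0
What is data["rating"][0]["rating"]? 3.2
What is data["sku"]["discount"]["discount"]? 0.25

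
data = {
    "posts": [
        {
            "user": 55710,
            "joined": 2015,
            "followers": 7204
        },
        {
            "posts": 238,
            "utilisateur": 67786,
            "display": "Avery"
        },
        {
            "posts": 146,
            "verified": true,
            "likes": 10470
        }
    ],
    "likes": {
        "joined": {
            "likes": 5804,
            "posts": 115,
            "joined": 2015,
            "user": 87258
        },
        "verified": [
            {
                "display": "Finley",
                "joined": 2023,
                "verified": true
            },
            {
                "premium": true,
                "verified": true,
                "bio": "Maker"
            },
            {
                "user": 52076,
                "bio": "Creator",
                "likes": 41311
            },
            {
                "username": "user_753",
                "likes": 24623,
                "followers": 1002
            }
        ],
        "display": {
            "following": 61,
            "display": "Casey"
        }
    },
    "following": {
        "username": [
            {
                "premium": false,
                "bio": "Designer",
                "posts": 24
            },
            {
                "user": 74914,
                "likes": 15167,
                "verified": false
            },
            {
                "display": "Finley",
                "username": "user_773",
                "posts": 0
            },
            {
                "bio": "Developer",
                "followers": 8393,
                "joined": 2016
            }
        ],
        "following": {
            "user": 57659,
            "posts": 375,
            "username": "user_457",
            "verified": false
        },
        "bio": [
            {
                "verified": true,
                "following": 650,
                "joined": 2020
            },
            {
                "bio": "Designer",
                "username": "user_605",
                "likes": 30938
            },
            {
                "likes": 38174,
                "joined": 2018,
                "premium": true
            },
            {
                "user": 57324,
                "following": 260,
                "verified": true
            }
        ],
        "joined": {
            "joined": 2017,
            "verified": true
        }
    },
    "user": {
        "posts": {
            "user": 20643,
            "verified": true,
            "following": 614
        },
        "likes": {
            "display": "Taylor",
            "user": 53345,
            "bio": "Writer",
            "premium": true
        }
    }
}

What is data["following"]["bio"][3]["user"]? 57324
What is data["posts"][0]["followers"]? 7204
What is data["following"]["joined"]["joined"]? 2017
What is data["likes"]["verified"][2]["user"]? 52076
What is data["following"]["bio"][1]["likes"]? 30938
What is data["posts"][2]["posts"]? 146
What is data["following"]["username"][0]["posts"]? 24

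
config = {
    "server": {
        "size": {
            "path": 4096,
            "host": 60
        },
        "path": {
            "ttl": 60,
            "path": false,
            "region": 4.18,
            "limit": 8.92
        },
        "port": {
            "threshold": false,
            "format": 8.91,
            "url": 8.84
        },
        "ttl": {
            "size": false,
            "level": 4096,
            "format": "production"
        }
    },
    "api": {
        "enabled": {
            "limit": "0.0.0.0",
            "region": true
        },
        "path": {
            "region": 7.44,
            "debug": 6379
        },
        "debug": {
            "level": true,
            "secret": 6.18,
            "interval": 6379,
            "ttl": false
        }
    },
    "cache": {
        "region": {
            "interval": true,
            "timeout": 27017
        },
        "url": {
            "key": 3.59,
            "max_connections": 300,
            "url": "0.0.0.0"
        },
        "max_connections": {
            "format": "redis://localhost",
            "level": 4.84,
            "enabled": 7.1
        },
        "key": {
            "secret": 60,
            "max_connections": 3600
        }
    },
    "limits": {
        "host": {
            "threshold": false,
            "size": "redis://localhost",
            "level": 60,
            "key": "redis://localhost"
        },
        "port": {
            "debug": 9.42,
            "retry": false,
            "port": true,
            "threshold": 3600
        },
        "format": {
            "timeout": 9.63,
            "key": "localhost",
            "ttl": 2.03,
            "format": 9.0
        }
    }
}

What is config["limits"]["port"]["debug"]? 9.42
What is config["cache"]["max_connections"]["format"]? "redis://localhost"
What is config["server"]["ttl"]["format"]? "production"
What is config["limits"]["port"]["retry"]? False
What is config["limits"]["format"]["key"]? "localhost"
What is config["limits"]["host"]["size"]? "redis://localhost"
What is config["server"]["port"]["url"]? 8.84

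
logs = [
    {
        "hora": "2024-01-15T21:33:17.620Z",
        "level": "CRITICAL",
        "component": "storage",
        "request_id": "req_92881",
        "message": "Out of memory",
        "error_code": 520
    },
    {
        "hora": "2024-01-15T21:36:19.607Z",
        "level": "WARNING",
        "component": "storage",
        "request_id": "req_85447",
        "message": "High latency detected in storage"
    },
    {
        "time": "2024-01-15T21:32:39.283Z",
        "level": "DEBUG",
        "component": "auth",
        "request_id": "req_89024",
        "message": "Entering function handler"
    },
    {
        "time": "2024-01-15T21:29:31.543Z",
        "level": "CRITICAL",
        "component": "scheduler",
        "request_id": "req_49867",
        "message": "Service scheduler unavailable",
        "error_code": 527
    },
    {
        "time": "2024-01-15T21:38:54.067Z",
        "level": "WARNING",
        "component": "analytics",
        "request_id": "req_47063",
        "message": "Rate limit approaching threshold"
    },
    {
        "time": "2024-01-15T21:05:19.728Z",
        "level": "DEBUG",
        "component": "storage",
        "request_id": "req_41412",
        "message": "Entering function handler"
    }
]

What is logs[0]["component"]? "storage"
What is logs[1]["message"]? "High latency detected in storage"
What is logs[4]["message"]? "Rate limit approaching threshold"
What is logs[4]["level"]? "WARNING"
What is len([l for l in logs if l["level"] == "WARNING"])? 2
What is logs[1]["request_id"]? "req_85447"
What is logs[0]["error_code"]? 520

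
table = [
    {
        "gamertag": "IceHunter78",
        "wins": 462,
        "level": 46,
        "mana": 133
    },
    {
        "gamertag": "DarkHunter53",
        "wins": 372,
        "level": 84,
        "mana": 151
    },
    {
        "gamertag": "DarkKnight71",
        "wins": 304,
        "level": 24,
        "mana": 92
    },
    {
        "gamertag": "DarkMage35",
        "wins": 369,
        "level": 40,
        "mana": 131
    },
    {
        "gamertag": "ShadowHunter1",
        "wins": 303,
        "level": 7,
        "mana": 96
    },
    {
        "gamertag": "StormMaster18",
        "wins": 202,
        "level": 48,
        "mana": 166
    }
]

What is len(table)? 6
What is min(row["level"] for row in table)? 7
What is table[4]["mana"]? 96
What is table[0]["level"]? 46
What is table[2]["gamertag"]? "DarkKnight71"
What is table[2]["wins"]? 304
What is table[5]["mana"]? 166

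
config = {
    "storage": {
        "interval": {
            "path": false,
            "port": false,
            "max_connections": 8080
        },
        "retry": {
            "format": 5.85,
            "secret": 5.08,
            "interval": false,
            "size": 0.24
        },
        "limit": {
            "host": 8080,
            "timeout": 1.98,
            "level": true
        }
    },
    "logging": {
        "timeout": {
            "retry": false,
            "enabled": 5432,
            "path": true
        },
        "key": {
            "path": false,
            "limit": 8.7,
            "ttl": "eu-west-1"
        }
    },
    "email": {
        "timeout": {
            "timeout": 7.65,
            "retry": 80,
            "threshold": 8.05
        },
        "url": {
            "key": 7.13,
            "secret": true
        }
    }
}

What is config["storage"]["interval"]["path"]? False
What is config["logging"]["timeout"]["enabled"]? 5432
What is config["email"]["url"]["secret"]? True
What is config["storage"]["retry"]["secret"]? 5.08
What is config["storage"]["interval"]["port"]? False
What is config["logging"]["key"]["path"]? False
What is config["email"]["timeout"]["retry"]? 80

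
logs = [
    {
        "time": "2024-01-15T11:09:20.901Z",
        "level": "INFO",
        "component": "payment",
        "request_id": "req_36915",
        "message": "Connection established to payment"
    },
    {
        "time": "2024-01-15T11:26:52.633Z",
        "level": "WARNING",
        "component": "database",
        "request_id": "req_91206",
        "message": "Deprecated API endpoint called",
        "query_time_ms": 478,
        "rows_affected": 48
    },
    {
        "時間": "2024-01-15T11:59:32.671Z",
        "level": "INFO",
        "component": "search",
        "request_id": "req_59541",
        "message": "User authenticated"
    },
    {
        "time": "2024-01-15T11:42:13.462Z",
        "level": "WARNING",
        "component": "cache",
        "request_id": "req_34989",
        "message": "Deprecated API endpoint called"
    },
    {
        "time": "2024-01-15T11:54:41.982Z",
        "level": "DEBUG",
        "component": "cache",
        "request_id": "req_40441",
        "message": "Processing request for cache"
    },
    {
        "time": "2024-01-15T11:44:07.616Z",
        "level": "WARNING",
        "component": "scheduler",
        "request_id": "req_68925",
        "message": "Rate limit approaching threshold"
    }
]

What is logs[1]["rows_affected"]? 48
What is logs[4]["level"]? "DEBUG"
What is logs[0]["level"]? "INFO"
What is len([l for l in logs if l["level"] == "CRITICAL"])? 0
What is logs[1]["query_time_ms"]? 478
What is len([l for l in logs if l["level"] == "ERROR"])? 0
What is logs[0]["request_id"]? "req_36915"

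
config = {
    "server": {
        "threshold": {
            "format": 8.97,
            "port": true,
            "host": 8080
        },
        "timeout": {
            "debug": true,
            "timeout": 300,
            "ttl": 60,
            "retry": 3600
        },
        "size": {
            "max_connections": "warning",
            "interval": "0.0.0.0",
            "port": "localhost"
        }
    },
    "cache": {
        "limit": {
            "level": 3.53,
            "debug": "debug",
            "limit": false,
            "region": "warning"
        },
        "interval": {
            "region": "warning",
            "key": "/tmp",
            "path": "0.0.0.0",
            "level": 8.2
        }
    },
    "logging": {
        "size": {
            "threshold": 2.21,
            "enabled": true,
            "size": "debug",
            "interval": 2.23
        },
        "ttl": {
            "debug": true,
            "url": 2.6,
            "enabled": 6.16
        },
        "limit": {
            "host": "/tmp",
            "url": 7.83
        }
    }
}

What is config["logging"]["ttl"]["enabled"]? 6.16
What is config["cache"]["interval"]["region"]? "warning"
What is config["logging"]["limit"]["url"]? 7.83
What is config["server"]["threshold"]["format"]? 8.97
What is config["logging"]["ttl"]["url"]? 2.6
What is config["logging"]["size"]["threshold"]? 2.21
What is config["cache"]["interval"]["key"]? "/tmp"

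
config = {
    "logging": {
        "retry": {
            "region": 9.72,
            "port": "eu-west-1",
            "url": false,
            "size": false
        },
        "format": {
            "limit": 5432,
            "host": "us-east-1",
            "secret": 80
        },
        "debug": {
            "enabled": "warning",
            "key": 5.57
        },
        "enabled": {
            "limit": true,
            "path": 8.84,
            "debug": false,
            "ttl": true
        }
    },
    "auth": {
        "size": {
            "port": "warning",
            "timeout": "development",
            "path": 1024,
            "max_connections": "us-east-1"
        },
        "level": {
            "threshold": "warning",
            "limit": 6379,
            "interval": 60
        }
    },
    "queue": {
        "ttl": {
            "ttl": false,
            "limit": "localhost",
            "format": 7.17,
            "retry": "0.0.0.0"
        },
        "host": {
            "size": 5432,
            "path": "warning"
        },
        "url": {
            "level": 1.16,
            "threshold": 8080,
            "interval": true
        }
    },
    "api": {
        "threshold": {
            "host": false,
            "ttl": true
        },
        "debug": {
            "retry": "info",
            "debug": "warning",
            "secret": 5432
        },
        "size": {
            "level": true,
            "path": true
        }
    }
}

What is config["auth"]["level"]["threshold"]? "warning"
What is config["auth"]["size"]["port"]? "warning"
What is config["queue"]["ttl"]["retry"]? "0.0.0.0"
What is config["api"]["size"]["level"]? True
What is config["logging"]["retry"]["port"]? "eu-west-1"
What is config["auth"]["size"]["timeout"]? "development"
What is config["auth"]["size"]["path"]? 1024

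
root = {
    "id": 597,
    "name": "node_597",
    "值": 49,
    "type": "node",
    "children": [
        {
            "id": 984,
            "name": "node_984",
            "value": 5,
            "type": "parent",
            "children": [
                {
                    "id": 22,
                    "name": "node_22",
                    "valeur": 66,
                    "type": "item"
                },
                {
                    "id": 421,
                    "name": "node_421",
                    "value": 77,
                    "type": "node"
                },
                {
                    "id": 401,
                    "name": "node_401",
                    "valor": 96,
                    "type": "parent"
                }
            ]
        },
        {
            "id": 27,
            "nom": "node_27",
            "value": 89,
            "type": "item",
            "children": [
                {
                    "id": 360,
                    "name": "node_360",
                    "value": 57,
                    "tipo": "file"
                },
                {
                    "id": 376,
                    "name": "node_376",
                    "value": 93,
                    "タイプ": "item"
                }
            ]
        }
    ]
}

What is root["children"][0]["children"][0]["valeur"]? 66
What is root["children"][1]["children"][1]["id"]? 376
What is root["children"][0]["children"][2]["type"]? "parent"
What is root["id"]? 597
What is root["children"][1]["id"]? 27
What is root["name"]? "node_597"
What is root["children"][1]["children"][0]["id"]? 360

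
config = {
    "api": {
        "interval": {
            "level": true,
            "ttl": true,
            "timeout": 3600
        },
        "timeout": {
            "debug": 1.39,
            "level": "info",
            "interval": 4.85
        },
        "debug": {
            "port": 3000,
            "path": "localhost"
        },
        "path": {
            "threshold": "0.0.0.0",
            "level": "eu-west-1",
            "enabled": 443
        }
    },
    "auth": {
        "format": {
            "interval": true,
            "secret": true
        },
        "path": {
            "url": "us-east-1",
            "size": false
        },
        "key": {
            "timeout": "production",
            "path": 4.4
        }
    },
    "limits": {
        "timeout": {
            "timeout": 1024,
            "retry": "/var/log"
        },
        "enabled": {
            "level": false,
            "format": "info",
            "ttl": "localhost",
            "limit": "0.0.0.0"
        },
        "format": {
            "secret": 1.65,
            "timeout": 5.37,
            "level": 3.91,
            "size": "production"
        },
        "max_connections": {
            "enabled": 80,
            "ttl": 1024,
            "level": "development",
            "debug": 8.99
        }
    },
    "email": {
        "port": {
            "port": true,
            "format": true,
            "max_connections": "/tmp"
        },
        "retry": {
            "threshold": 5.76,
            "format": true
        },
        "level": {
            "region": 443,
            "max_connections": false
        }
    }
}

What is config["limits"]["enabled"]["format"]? "info"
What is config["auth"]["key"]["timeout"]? "production"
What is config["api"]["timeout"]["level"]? "info"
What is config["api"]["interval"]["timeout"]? 3600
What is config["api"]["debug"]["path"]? "localhost"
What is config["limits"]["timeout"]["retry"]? "/var/log"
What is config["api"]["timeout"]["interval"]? 4.85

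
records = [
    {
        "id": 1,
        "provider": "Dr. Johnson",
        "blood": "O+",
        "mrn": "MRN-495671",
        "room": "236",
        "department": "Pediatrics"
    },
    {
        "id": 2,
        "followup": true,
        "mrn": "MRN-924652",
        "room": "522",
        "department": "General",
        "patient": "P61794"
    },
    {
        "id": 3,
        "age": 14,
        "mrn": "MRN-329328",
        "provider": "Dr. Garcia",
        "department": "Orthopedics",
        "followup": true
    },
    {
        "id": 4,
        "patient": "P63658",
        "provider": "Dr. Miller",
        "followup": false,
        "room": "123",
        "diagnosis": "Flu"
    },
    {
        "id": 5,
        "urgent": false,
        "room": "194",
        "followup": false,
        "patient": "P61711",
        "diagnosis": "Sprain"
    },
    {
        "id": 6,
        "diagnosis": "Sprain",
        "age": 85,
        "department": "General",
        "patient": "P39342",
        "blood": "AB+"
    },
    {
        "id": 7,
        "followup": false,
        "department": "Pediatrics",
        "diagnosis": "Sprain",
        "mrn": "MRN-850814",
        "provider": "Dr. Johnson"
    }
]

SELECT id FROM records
[1, 2, 3, 4, 5, 6, 7]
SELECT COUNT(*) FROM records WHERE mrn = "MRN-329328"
1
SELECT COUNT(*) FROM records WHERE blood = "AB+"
1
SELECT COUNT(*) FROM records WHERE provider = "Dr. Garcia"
1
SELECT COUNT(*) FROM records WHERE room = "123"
1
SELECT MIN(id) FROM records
1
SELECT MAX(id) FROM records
7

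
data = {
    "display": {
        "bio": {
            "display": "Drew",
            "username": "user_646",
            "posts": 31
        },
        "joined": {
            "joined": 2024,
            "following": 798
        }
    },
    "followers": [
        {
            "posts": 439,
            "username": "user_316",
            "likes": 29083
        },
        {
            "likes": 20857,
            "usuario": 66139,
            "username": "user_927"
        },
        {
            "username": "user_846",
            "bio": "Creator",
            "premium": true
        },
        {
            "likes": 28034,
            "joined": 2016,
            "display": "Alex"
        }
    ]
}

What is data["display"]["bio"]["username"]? "user_646"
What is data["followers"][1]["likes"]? 20857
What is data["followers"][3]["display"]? "Alex"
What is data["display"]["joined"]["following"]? 798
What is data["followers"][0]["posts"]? 439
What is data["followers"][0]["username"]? "user_316"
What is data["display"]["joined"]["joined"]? 2024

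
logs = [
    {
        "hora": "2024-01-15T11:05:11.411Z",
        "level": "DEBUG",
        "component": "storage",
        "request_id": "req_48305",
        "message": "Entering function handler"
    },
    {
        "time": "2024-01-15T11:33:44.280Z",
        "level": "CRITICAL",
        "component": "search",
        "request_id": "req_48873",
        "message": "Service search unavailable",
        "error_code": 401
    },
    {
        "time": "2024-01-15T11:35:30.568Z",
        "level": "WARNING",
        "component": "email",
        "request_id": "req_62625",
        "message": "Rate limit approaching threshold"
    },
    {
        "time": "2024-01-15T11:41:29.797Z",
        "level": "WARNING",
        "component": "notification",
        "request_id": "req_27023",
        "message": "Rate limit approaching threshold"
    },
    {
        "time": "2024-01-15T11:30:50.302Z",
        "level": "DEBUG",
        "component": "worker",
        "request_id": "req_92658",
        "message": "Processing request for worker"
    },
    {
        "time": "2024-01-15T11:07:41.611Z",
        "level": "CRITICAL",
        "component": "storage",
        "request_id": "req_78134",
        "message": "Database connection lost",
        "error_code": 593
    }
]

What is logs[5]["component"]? "storage"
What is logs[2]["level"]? "WARNING"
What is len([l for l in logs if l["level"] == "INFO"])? 0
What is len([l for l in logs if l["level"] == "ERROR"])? 0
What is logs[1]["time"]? "2024-01-15T11:33:44.280Z"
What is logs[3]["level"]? "WARNING"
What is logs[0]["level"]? "DEBUG"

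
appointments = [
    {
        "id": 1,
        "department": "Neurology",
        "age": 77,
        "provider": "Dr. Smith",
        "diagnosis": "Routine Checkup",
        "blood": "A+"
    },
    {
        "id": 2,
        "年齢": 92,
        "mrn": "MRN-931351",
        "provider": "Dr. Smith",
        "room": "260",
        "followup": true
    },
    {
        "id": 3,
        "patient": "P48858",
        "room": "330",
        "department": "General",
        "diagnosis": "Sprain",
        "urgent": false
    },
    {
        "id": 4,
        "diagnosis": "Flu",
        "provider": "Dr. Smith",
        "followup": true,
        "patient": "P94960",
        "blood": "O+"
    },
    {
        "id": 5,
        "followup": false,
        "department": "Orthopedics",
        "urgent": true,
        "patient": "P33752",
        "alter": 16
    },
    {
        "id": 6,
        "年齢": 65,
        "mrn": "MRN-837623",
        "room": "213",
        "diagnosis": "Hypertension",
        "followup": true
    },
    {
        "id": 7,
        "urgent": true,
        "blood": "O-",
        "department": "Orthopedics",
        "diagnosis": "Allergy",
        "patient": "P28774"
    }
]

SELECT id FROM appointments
[1, 2, 3, 4, 5, 6, 7]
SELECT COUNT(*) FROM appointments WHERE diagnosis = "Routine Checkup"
1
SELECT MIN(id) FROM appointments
1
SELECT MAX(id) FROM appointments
7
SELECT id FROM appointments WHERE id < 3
[1, 2]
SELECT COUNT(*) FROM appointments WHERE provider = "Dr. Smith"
3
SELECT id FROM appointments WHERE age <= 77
[1]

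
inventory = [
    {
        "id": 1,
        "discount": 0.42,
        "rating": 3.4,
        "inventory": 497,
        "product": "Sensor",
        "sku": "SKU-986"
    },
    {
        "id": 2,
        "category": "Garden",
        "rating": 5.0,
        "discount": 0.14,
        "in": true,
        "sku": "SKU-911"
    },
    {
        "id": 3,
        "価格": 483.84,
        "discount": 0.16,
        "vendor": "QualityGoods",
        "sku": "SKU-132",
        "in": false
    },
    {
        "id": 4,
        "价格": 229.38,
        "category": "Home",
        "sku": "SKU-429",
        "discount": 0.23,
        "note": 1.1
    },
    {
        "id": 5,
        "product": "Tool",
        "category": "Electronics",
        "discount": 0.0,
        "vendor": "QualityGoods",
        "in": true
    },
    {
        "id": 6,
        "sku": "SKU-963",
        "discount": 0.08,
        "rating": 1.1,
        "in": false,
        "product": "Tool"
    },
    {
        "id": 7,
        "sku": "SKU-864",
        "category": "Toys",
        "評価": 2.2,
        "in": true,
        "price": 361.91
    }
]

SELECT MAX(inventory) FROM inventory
497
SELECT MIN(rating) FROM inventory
1.1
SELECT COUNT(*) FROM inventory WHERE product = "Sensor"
1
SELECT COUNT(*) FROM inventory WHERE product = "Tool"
2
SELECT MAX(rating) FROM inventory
5.0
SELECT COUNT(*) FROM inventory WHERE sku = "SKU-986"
1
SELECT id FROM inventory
[1, 2, 3, 4, 5, 6, 7]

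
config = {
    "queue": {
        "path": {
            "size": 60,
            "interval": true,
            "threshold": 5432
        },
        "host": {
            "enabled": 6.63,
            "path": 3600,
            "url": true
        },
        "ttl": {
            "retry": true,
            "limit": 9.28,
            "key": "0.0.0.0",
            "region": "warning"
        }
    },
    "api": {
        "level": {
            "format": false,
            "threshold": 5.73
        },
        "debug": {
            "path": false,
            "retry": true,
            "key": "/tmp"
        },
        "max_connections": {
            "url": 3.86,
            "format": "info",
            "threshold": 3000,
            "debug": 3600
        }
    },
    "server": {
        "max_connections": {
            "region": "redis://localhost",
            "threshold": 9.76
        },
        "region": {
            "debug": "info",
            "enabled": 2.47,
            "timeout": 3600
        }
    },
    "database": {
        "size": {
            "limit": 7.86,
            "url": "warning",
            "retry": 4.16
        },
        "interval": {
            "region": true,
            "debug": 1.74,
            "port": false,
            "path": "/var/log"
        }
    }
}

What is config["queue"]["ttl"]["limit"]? 9.28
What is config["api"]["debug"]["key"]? "/tmp"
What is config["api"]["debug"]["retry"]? True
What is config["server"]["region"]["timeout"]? 3600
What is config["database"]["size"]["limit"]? 7.86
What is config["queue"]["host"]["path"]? 3600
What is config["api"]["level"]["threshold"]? 5.73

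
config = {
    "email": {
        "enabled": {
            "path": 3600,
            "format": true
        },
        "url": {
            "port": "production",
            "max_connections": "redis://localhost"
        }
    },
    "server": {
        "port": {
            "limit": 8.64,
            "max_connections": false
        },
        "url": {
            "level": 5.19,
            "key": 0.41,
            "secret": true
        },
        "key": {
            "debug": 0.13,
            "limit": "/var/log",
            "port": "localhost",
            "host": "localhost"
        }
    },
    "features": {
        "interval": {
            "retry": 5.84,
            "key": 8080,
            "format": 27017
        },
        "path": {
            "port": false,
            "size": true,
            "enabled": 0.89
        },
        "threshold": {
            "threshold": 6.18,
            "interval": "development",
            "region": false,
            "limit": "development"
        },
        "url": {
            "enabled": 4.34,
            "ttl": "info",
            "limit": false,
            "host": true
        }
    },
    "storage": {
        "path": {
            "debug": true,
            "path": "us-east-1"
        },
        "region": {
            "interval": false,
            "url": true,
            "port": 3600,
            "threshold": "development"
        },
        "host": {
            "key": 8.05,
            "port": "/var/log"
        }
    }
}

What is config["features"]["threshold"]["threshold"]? 6.18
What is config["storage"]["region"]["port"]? 3600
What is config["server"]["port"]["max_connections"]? False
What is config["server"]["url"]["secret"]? True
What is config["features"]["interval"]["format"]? 27017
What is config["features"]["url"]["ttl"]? "info"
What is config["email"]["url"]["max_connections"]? "redis://localhost"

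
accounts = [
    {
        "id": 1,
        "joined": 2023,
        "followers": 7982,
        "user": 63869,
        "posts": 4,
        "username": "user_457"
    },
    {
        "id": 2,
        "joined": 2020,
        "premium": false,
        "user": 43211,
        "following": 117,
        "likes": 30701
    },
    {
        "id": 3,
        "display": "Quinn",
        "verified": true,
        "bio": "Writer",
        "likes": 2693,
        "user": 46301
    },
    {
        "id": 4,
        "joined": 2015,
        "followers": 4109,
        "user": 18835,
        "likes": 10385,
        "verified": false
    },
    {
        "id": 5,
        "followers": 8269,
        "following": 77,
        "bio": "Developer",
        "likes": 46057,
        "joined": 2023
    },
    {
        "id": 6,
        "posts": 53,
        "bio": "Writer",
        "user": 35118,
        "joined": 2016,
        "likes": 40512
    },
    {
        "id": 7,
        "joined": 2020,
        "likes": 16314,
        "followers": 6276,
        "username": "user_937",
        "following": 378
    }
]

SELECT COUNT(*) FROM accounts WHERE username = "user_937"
1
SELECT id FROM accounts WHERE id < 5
[1, 2, 3, 4]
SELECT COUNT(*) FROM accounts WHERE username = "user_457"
1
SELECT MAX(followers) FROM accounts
8269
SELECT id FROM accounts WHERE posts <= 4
[1]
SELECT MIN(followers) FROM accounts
4109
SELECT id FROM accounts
[1, 2, 3, 4, 5, 6, 7]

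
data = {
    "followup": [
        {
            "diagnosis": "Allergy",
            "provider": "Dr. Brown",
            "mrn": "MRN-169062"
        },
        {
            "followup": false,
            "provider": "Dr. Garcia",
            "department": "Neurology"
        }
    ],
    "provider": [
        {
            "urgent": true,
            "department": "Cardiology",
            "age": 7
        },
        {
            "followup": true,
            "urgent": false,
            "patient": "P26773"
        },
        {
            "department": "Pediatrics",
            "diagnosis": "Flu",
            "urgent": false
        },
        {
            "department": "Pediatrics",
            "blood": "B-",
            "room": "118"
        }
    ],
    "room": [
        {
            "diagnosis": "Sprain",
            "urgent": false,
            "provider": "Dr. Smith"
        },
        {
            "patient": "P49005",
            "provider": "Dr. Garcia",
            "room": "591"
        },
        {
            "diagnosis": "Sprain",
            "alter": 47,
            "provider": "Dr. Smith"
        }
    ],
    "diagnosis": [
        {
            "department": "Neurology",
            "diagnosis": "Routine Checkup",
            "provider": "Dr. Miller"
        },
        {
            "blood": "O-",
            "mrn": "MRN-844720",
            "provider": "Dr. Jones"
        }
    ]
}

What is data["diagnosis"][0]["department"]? "Neurology"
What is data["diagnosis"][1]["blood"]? "O-"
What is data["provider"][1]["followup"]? True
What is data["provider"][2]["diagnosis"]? "Flu"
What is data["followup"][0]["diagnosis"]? "Allergy"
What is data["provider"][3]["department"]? "Pediatrics"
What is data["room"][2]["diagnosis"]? "Sprain"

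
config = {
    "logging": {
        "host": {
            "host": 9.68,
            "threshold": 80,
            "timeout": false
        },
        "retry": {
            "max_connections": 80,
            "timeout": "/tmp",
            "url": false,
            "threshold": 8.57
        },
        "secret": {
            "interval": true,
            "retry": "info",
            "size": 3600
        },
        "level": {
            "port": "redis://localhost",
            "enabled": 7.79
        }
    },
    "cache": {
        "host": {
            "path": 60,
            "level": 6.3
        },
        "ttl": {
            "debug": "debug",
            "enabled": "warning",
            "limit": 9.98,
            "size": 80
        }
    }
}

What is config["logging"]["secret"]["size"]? 3600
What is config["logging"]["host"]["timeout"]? False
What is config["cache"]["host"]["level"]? 6.3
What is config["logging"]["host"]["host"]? 9.68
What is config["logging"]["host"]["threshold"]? 80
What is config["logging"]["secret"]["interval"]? True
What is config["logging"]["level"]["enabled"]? 7.79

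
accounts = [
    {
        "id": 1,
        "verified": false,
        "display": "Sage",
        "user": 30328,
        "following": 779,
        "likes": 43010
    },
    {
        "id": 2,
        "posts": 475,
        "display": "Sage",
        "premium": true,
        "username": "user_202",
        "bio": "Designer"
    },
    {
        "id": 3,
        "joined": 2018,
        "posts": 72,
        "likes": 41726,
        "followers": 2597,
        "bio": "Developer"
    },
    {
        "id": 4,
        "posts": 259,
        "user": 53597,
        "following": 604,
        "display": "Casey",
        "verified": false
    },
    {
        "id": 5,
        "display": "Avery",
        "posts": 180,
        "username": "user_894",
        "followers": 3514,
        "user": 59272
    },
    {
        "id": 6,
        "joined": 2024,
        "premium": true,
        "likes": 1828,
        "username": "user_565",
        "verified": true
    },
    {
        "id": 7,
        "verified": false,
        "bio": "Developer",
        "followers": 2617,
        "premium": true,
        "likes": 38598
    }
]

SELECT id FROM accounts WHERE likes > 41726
[1]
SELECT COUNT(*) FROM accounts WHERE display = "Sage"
2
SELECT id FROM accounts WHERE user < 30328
[]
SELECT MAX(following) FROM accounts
779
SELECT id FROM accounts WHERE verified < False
[]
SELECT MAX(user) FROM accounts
59272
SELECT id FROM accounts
[1, 2, 3, 4, 5, 6, 7]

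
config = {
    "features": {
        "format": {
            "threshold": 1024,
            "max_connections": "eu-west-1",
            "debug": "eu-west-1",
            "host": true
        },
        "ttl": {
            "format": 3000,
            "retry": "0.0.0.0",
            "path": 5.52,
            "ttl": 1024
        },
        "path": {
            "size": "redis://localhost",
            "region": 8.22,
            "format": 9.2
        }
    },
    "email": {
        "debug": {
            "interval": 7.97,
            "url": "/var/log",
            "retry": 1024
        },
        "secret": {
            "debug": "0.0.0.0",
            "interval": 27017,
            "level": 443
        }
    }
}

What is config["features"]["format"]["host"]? True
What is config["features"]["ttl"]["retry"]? "0.0.0.0"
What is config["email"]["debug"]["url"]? "/var/log"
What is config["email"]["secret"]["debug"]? "0.0.0.0"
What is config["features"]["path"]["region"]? 8.22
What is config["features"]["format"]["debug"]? "eu-west-1"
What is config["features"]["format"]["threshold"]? 1024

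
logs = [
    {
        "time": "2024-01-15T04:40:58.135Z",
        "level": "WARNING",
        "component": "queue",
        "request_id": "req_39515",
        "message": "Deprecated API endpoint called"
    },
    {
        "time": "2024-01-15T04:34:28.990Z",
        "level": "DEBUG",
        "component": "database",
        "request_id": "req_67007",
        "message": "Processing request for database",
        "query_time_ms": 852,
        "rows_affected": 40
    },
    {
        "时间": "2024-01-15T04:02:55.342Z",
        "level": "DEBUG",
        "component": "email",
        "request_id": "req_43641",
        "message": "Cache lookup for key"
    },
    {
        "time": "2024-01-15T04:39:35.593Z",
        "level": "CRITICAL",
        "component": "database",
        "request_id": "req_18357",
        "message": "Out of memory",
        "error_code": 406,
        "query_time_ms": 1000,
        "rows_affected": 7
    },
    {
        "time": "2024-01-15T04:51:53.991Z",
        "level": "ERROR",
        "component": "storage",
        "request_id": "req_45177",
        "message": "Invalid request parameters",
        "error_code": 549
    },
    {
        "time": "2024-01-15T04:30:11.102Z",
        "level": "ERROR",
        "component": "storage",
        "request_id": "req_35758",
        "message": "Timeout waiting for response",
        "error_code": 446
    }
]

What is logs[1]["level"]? "DEBUG"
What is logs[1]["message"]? "Processing request for database"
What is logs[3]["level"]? "CRITICAL"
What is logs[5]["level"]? "ERROR"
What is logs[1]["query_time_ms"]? 852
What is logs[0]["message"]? "Deprecated API endpoint called"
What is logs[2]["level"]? "DEBUG"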